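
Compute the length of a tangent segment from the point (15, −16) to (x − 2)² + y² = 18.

Centre (2, 0), r² = 18. |PO|² = (13)² + (−16)² = 425.
Power of the point: PT² = |PO|² − r² = 407, so PT = √407.

√407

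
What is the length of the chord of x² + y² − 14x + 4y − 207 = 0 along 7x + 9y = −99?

2√130

From the line, y = (−99 − 7x)/9. Substituting:
130x² − 10530 = 0  ⟹  x² − 81 = 0
x = 9 or x = −9, giving (9, −18) and (−9, −4).
|(9, −18) − (−9, −4)| = √((18)² + (−14)²) = 2√130.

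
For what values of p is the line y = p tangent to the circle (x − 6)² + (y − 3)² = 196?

For a tangent, require d(centre, line) = r = 14.
|0·6 + 1·3 − p| / √1 = 14
|p − (3)| = 14, so p = 17 or p = −11.

p = −11 or p = 17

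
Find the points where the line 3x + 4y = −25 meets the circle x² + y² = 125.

(−11, 2) and (5, −10)

From the line, y = (−25 − 3x)/4. Substituting:
25x² + 150x − 1375 = 0  ⟹  x² + 6x − 55 = 0
x = 5 or x = −11, giving (5, −10) and (−11, 2).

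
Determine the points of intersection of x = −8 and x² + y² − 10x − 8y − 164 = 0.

(−8, −2) and (−8, 10)

The line gives x = −8. Substituting into the circle:
y² − 8y − 20 = 0
y = 10 or y = −2, giving (−8, 10) and (−8, −2).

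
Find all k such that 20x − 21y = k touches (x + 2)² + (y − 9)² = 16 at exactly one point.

k = −345 or k = −113

Tangency holds when the distance from the centre (−2, 9) to the line equals the radius 4:
|20·(−2) − 21·9 − k| / √841 = 4
|k − (−229)| = 4·29, so k = −113 or k = −345.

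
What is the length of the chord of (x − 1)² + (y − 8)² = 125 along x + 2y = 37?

Centre (1, 8), r² = 125. Perpendicular distance d from centre to line = |−20| / √5 = 20/√5.
Chord = 2√(r² − d²) = 2·√(45) = 6√5.

6√5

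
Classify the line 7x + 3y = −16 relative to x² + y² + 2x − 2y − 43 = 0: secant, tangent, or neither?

Substituting the line into the circle gives 58x² + 284x − 35 = 0.
Discriminant = (284)² − 4·58·(−35) = 88776 > 0.
Two real roots: the line is a secant.

secant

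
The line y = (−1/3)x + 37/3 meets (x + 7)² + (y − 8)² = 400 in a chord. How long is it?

From the line, y = (37 − x)/3. Substituting:
10x² + 100x − 2990 = 0  ⟹  x² + 10x − 299 = 0
x = 13 or x = −23, giving (13, 8) and (−23, 20).
|(13, 8) − (−23, 20)| = √((36)² + (−12)²) = 12√10.

12√10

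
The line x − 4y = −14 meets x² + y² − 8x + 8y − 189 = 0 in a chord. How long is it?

Express y = (14 + x)/4 and substitute into the circle:
17x² − 68x − 2380 = 0  ⟹  x² − 4x − 140 = 0
x = 14 or x = −10, giving (14, 7) and (−10, 1).
|(14, 7) − (−10, 1)| = √((24)² + (6)²) = 6√17.

6√17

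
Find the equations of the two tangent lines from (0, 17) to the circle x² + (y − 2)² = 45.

Let a tangent through (0, 17) have slope m. Its distance from (0, 2) must equal 3√5:
[m·(0) − (−15)]² = 45(m² + 1)
m² − 4 = 0, so m = −2 or m = 2.
Through (0, 17) these give 2x + y = 17 and 2x − y = −17.

2x + y = 17 and 2x − y = −17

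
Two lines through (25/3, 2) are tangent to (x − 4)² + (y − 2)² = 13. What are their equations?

3x + 2y = 29 and 3x − 2y = 21

Write the tangent as mx − y + (2 − m·(25/3)) = 0 and set its distance from the centre to √13:
[m·(−13/3) − (0)]² = 13(m² + 1)
4m² − 9 = 0, so m = −3/2 or m = 3/2.
With m = −3/2: 3x + 2y = 29. With m = 3/2: 3x − 2y = 21.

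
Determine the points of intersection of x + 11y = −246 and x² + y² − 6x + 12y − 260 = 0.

From the line, y = (−246 − x)/11. Substituting:
122x² − 366x − 3416 = 0  ⟹  x² − 3x − 28 = 0
x = 7 or x = −4, giving (7, −23) and (−4, −22).

(−4, −22) and (7, −23)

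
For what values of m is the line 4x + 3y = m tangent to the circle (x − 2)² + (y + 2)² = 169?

Tangency holds when the distance from the centre (2, −2) to the line equals the radius 13:
|4·2 + 3·(−2) − m| / √25 = 13
|m − (2)| = 13·5, so m = 67 or m = −63.

m = −63 or m = 67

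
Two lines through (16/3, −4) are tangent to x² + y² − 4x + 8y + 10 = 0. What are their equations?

Write the tangent as mx − y + (−4 − m·(16/3)) = 0 and set its distance from the centre to √10:
(−10/3m − (0))² = 10(m² + 1)
m² − 9 = 0, so m = −3 or m = 3.
With m = −3: 3x + y = 12. With m = 3: 3x − y = 20.

3x + y = 12 and 3x − y = 20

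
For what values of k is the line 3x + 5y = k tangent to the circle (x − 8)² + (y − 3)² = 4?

Tangency holds when the distance from the centre (8, 3) to the line equals the radius 2:
|3·8 + 5·3 − k| / √34 = 2
|k − (39)| = 2√34.

k = 39 ± 2√34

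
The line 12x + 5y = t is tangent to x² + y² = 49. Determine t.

The line touches the circle iff its distance from (0, 0) is 7:
|12·0 + 5·0 − t| / √169 = 7
|t| = 7·13, so t = 91 or t = −91.

t = −91 or t = 91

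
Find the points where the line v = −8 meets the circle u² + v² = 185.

(−11, −8) and (11, −8)

From the line, v = −8. Substituting:
u² − 121 = 0
u = 11 or u = −11, giving (11, −8) and (−11, −8).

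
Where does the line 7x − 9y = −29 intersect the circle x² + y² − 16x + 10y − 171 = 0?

(−8, −3) and (10, 11)

Substitute y = (29 + 7x)/9:
130x² − 260x − 10400 = 0  ⟹  x² − 2x − 80 = 0
x = 10 or x = −8, giving (10, 11) and (−8, −3).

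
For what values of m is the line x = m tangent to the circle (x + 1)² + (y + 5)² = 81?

m = −10 or m = 8

Tangency holds when the distance from the centre (−1, −5) to the line equals the radius 9:
|1·(−1) + 0·(−5) − m| / √1 = 9
|m − (−1)| = 9, so m = 8 or m = −10.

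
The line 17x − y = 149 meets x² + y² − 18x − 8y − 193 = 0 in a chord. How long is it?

2√290

Centre (9, 4), r² = 290. Perpendicular distance d from centre to line = |0| / √290 = 0/√290.
Chord = 2√(r² − d²) = 2·√(290) = 2√290.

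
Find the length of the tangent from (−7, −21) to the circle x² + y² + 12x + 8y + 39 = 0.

√277

The centre is (−6, −4) and r = √13. The square of the distance from P to the centre is 1 + 289 = 290.
Power of the point: PT² = |PO|² − r² = 277, so PT = √277.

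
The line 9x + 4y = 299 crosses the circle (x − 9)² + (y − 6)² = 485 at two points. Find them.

From the line, y = (299 − 9x)/4. Substituting:
97x² − 5238x + 69161 = 0  ⟹  x² − 54x + 713 = 0
x = 31 or x = 23, giving (31, 5) and (23, 23).

(23, 23) and (31, 5)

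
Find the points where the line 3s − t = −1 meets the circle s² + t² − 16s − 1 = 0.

(0, 1) and (1, 4)

Express t = 3s + 1 and substitute into the circle:
10s² − 10s = 0  ⟹  s² − s = 0
s = 1 or s = 0, giving (1, 4) and (0, 1).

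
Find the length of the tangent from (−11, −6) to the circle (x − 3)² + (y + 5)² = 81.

Centre (3, −5), r² = 81. |PO|² = (−14)² + (−1)² = 197.
The tangent meets the radius at right angles, so tangent² = |PO|² − r² = 197 − 81 = 116.

2√29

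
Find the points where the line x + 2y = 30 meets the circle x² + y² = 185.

Express y = (30 − x)/2 and substitute into the circle:
5x² − 60x + 160 = 0  ⟹  x² − 12x + 32 = 0
x = 8 or x = 4, giving (8, 11) and (4, 13).

(4, 13) and (8, 11)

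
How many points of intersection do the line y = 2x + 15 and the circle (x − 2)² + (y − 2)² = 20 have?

0

Centre (2, 2), r² = 20. Distance² from centre to line = (17)²/5 = 289/5.
Since d² > r², the line lies outside the circle.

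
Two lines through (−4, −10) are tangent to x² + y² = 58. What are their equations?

Write the tangent as mx − y + (−10 − m·(−4)) = 0 and set its distance from the centre to √58:
[m·(4) − (10)]² = 58(m² + 1)
21m² + 40m − 21 = 0, so m = 3/7 or m = −7/3.
With m = 3/7: 3x − 7y = 58. With m = −7/3: 7x + 3y = −58.

3x − 7y = 58 and 7x + 3y = −58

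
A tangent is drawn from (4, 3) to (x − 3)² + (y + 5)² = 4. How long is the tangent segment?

√61

Centre (3, −5), r² = 4. |PO|² = (1)² + (8)² = 65.
The tangent meets the radius at right angles, so tangent² = |PO|² − r² = 65 − 4 = 61.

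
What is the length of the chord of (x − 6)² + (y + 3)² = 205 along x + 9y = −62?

Substitute y = (−62 − x)/9:
82x² − 902x − 12464 = 0  ⟹  x² − 11x − 152 = 0
x = 19 or x = −8, giving (19, −9) and (−8, −6).
|(19, −9) − (−8, −6)| = √((27)² + (−3)²) = 3√82.

3√82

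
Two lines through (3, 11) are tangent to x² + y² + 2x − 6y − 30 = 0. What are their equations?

Write the tangent as mx − y + (11 − m·(3)) = 0 and set its distance from the centre to 2√10:
[m·(−4) − (−8)]² = 40(m² + 1)
3m² + 8m − 3 = 0, so m = −3 or m = 1/3.
With m = −3: 3x + y = 20. With m = 1/3: x − 3y = −30.

3x + y = 20 and x − 3y = −30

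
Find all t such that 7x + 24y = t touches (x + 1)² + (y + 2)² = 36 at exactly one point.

Tangency holds when the distance from the centre (−1, −2) to the line equals the radius 6:
|7·(−1) + 24·(−2) − t| / √625 = 6
|t − (−55)| = 6·25, so t = 95 or t = −205.

t = −205 or t = 95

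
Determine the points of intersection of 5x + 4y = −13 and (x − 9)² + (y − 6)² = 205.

(−5, 3) and (3, −7)

Express y = (−13 − 5x)/4 and substitute into the circle:
41x² + 82x − 615 = 0  ⟹  x² + 2x − 15 = 0
x = 3 or x = −5, giving (3, −7) and (−5, 3).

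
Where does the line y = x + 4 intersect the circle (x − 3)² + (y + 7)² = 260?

(−13, −9) and (5, 9)

From the line, y = x + 4. Substituting:
2x² + 16x − 130 = 0  ⟹  x² + 8x − 65 = 0
x = 5 or x = −13, giving (5, 9) and (−13, −9).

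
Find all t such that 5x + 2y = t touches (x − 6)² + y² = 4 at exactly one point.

Tangency holds when the distance from the centre (6, 0) to the line equals the radius 2:
|5·6 + 2·0 − t| / √29 = 2
|t − (30)| = 2√29.

t = 30 ± 2√29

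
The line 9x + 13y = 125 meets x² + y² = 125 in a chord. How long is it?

5√10

Centre (0, 0), r² = 125. Perpendicular distance d from centre to line = |−125| / √250 = 125/√250.
Chord = 2√(r² − d²) = 2·√(125/2) = 5√10.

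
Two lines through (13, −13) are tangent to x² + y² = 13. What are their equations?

A line y − (−13) = m(x − (13)) is tangent when its distance from (0, 0) is √13:
[m·(−13) − (13)]² = 13(m² + 1)
6m² + 13m + 6 = 0, so m = −3/2 or m = −2/3.
Through (13, −13) these give 3x + 2y = 13 and 2x + 3y = −13.

3x + 2y = 13 and 2x + 3y = −13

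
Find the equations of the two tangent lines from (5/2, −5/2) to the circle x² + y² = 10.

Let a tangent through (5/2, −5/2) have slope m. Its distance from (0, 0) must equal √10:
(−5/2m − (5/2))² = 10(m² + 1)
3m² − 10m + 3 = 0, so m = 3 or m = 1/3.
With m = 3: 3x − y = 10. With m = 1/3: x − 3y = 10.

3x − y = 10 and x − 3y = 10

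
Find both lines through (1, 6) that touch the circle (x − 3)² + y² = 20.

x + 2y = 13 and 2x − y = −4

Write the tangent as mx − y + (6 − m·(1)) = 0 and set its distance from the centre to 2√5:
(2m − (−6))² = 20(m² + 1)
2m² − 3m − 2 = 0, so m = −1/2 or m = 2.
Through (1, 6) these give x + 2y = 13 and 2x − y = −4.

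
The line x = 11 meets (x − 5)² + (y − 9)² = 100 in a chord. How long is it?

The distance from (5, 9) to the line is 6, and r² = 100.
Half the chord is √(r² − d²) = √(64), so the full chord is 16.

16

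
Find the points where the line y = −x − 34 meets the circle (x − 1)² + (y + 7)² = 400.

Express y = −x − 34 and substitute into the circle:
2x² + 52x + 330 = 0  ⟹  x² + 26x + 165 = 0
x = −11 or x = −15, giving (−11, −23) and (−15, −19).

(−15, −19) and (−11, −23)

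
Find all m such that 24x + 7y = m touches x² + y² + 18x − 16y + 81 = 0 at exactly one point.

m = −360 or m = 40

Tangency holds when the distance from the centre (−9, 8) to the line equals the radius 8:
|24·(−9) + 7·8 − m| / √625 = 8
|m − (−160)| = 8·25, so m = 40 or m = −360.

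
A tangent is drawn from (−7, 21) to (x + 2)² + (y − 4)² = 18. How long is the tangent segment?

2√74

With centre O = (−2, 4), |OP|² = 314 and r² = 18.
By the tangent–radius right angle, tangent length = √(|PO|² − r²) = √296 = 2√74.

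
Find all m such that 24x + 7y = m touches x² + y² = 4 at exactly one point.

For a tangent, require d(centre, line) = r = 2.
|24·0 + 7·0 − m| / √625 = 2
|m| = 2·25, so m = 50 or m = −50.

m = −50 or m = 50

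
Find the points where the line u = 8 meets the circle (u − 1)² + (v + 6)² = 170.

(8, −17) and (8, 5)

The line gives u = 8. Substituting into the circle:
v² + 12v − 85 = 0
v = 5 or v = −17, giving (8, 5) and (8, −17).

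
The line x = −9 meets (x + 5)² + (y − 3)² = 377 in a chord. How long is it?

38

The distance from (−5, 3) to the line is 4, and r² = 377.
Half the chord is √(r² − d²) = √(361), so the full chord is 38.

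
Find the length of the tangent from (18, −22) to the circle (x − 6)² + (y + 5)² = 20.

√413

Centre (6, −5), r² = 20. |PO|² = (12)² + (−17)² = 433.
Power of the point: PT² = |PO|² − r² = 413, so PT = √413.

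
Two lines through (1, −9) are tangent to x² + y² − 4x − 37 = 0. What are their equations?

5x + 4y = −31 and 4x − 5y = 49

Write the tangent as mx − y + (−9 − m·(1)) = 0 and set its distance from the centre to √41:
[m·(1) − (9)]² = 41(m² + 1)
20m² + 9m − 20 = 0, so m = −5/4 or m = 4/5.
With m = −5/4: 5x + 4y = −31. With m = 4/5: 4x − 5y = 49.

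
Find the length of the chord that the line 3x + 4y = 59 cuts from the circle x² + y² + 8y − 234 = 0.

10

Substitute y = (59 − 3x)/4:
25x² − 450x + 1625 = 0  ⟹  x² − 18x + 65 = 0
x = 13 or x = 5, giving (13, 5) and (5, 11).
|(13, 5) − (5, 11)| = √((8)² + (−6)²) = 10.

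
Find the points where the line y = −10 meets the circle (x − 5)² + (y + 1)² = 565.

(−17, −10) and (27, −10)

From the line, y = −10. Substituting:
x² − 10x − 459 = 0
x = 27 or x = −17, giving (27, −10) and (−17, −10).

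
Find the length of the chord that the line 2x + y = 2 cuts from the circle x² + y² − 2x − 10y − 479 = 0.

The distance from (1, 5) to the line is 5/√5, and r² = 505.
Chord = 2√(r² − d²) = 2·√(500) = 20√5.

20√5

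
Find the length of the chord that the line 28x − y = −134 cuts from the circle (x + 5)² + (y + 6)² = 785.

The distance from (−5, −6) to the line is 0/√785, and r² = 785.
Chord = 2√(r² − d²) = 2·√(785) = 2√785.

2√785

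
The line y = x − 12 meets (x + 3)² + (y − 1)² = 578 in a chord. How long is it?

30√2

From the line, y = x − 12. Substituting:
2x² − 20x − 400 = 0  ⟹  x² − 10x − 200 = 0
x = 20 or x = −10, giving (20, 8) and (−10, −22).
Chord length = distance between (20, 8) and (−10, −22) = √1800 = 30√2.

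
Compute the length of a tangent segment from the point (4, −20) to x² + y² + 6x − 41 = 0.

With centre O = (−3, 0), |OP|² = 449 and r² = 50.
By the tangent–radius right angle, tangent length = √(|PO|² − r²) = √399.

√399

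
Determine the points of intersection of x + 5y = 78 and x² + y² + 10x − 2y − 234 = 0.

Express y = (78 − x)/5 and substitute into the circle:
26x² + 104x − 546 = 0  ⟹  x² + 4x − 21 = 0
x = 3 or x = −7, giving (3, 15) and (−7, 17).

(−7, 17) and (3, 15)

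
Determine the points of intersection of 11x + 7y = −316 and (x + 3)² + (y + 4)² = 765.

(−30, 2) and (−9, −31)

Substitute y = (−316 − 11x)/7:
170x² + 6630x + 45900 = 0  ⟹  x² + 39x + 270 = 0
x = −9 or x = −30, giving (−9, −31) and (−30, 2).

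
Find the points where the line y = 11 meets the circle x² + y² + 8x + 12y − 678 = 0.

Substitute y = 11:
x² + 8x − 425 = 0
x = 17 or x = −25, giving (17, 11) and (−25, 11).

(−25, 11) and (17, 11)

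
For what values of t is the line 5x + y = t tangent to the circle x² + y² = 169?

Tangency holds when the distance from the centre (0, 0) to the line equals the radius 13:
|5·0 + 1·0 − t| / √26 = 13
|t| = 13√26.

t = ±13√26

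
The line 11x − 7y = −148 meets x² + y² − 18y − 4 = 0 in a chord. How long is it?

The distance from (0, 9) to the line is 85/√170, and r² = 85.
Chord = 2√(r² − d²) = 2·√(85/2) = √170.

√170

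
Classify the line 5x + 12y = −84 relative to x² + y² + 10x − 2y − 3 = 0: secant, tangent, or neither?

neither

Substituting the line into the circle gives 169x² + 2400x + 8640 = 0.
Discriminant = (2400)² − 4·169·(8640) = −80640 < 0.
No real roots: the line does not meet the circle.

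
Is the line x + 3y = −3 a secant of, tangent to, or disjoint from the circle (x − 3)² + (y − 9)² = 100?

d² = (1·3 + 3·9 − (−3))²/10 = 1089/10; r² = 100.
Since d² > r², the line lies outside the circle.

disjoint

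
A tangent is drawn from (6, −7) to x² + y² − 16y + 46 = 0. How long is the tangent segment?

Centre (0, 8), r² = 18. |PO|² = (6)² + (−15)² = 261.
By the tangent–radius right angle, tangent length = √(|PO|² − r²) = √243 = 9√3.

9√3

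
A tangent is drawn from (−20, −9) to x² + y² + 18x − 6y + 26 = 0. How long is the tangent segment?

√201

The centre is (−9, 3) and r = 8. The square of the distance from P to the centre is 121 + 144 = 265.
Power of the point: PT² = |PO|² − r² = 201, so PT = √201.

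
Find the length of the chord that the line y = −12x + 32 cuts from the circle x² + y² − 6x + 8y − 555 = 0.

Substitute y = −12x + 32:
145x² − 870x + 725 = 0  ⟹  x² − 6x + 5 = 0
x = 5 or x = 1, giving (5, −28) and (1, 20).
Chord length = distance between (5, −28) and (1, 20) = √2320 = 4√145.

4√145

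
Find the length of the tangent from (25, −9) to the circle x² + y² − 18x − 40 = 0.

The centre is (9, 0) and r = 11. The square of the distance from P to the centre is 256 + 81 = 337.
The tangent meets the radius at right angles, so tangent² = |PO|² − r² = 337 − 121 = 216.

6√6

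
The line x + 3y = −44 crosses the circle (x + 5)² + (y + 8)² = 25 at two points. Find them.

(−8, −12) and (−5, −13)

Express y = (−44 − x)/3 and substitute into the circle:
10x² + 130x + 400 = 0  ⟹  x² + 13x + 40 = 0
x = −5 or x = −8, giving (−5, −13) and (−8, −12).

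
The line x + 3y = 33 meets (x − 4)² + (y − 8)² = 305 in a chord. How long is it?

The distance from (4, 8) to the line is 5/√10, and r² = 305.
Half the chord is √(r² − d²) = √(605/2), so the full chord is 11√10.

11√10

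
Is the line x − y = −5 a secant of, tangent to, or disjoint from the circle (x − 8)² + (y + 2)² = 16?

disjoint

d² = (1·8 − 1·(−2) − (−5))²/2 = 225/2; r² = 16.
Since d² > r², the line lies outside the circle.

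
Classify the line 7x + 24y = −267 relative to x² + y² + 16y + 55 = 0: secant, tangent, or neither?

tangent

d² = (7·0 + 24·(−8) − (−267))²/625 = 9; r² = 9.
Since d² = r², the line is tangent.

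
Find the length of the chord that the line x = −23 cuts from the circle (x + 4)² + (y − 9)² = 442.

Centre (−4, 9), r² = 442. Perpendicular distance d from centre to line = |19| / √1 = 19.
Chord = 2√(r² − d²) = 2·√(81) = 18.

18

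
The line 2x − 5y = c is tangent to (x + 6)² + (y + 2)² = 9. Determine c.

For a tangent, require d(centre, line) = r = 3.
|2·(−6) − 5·(−2) − c| / √29 = 3
|c − (−2)| = 3√29.

c = −2 ± 3√29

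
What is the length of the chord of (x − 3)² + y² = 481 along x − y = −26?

The distance from (3, 0) to the line is 29/√2, and r² = 481.
Chord = 2√(r² − d²) = 2·√(121/2) = 11√2.

11√2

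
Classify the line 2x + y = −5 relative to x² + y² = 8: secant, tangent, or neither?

Substituting the line into the circle gives 5x² + 20x + 17 = 0.
Discriminant = (20)² − 4·5·(17) = 60 > 0.
Two real roots: the line is a secant.

secant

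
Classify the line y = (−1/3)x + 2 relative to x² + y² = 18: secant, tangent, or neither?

d² = (1·0 + 3·0 − (6))²/10 = 18/5; r² = 18.
Since d² < r², the line cuts the circle twice.

secant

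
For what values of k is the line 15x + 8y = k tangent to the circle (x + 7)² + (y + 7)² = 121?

k = −348 or k = 26

The line touches the circle iff its distance from (−7, −7) is 11:
|15·(−7) + 8·(−7) − k| / √289 = 11
|k − (−161)| = 11·17, so k = 26 or k = −348.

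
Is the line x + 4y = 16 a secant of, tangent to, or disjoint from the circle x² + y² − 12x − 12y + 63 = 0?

d² = (1·6 + 4·6 − (16))²/17 = 196/17; r² = 9.
Since d² > r², the line lies outside the circle.

disjoint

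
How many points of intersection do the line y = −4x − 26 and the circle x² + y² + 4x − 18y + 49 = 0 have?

Centre (−2, 9), r² = 36. Distance² from centre to line = (27)²/17 = 729/17.
Since d² > r², the line lies outside the circle.

0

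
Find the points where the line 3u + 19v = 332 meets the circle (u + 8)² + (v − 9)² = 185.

(−16, 20) and (3, 17)

Substitute v = (332 − 3u)/19:
370u² + 4810u − 17760 = 0  ⟹  u² + 13u − 48 = 0
u = 3 or u = −16, giving (3, 17) and (−16, 20).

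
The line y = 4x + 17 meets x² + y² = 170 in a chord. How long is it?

6√17

Express y = 4x + 17 and substitute into the circle:
17x² + 136x + 119 = 0  ⟹  x² + 8x + 7 = 0
x = −1 or x = −7, giving (−1, 13) and (−7, −11).
Chord length = distance between (−1, 13) and (−7, −11) = √612 = 6√17.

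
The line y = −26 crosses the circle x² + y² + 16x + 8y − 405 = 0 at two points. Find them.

Substitute y = −26:
x² + 16x + 63 = 0
x = −7 or x = −9, giving (−7, −26) and (−9, −26).

(−9, −26) and (−7, −26)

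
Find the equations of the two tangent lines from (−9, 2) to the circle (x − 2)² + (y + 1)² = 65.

7x + 4y = −55 and 4x − 7y = −50

Write the tangent as mx − y + (2 − m·(−9)) = 0 and set its distance from the centre to √65:
(11m − (−3))² = 65(m² + 1)
28m² + 33m − 28 = 0, so m = −7/4 or m = 4/7.
With m = −7/4: 7x + 4y = −55. With m = 4/7: 4x − 7y = −50.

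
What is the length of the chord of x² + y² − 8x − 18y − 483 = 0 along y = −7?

36

Express y = −7 and substitute into the circle:
x² − 8x − 308 = 0
x = 22 or x = −14, giving (22, −7) and (−14, −7).
Chord length = distance between (22, −7) and (−14, −7) = √1296 = 36.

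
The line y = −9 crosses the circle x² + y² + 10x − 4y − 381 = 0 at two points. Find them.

(−22, −9) and (12, −9)

From the line, y = −9. Substituting:
x² + 10x − 264 = 0
x = 12 or x = −22, giving (12, −9) and (−22, −9).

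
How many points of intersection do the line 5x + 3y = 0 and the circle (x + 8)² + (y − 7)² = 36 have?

Centre (−8, 7), r² = 36. Distance² from centre to line = (−19)²/34 = 361/34.
Since d² < r², the line cuts the circle twice.

2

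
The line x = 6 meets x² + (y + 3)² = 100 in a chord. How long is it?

The line gives x = 6. Substituting into the circle:
y² + 6y − 55 = 0
y = 5 or y = −11, giving (6, 5) and (6, −11).
|(6, 5) − (6, −11)| = √((0)² + (16)²) = 16.

16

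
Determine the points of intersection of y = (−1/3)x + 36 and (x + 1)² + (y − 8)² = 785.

(0, 36) and (15, 31)

From the line, y = (108 − x)/3. Substituting:
10x² − 150x = 0  ⟹  x² − 15x = 0
x = 15 or x = 0, giving (15, 31) and (0, 36).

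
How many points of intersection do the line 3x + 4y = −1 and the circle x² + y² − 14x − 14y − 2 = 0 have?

1

Substituting the line into the circle gives 25x² − 50x + 25 = 0.
Δ = 2500 − 2500 = 0.
A repeated root: the line is tangent.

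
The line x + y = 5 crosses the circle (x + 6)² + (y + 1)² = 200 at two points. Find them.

Express y = −x + 5 and substitute into the circle:
2x² − 128 = 0  ⟹  x² − 64 = 0
x = 8 or x = −8, giving (8, −3) and (−8, 13).

(−8, 13) and (8, −3)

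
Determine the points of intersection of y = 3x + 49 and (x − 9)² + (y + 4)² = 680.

(−17, −2) and (−13, 10)

Substitute y = 3x + 49:
10x² + 300x + 2210 = 0  ⟹  x² + 30x + 221 = 0
x = −13 or x = −17, giving (−13, 10) and (−17, −2).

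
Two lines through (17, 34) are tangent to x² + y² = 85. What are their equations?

Let a tangent through (17, 34) have slope m. Its distance from (0, 0) must equal √85:
(−17m − (−34))² = 85(m² + 1)
12m² − 68m + 63 = 0, so m = 7/6 or m = 9/2.
Through (17, 34) these give 7x − 6y = −85 and 9x − 2y = 85.

7x − 6y = −85 and 9x − 2y = 85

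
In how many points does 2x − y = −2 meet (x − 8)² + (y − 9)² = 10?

0

Substituting the line into the circle gives 5x² − 44x + 103 = 0.
Δ = 1936 − 2060 = −124.
No real roots: the line does not meet the circle.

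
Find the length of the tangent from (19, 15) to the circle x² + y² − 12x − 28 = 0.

√330

With centre O = (6, 0), |OP|² = 394 and r² = 64.
Power of the point: PT² = |PO|² − r² = 330, so PT = √330.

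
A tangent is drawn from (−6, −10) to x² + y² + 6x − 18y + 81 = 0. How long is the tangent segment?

Centre (−3, 9), r² = 9. |PO|² = (−3)² + (−19)² = 370.
Power of the point: PT² = |PO|² − r² = 361, so PT = 19.

19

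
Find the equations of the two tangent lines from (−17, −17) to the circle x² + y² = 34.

5x − 3y = −34 and 3x − 5y = 34

A line y − (−17) = m(x − (−17)) is tangent when its distance from (0, 0) is √34:
(17m − (17))² = 34(m² + 1)
15m² − 34m + 15 = 0, so m = 5/3 or m = 3/5.
Through (−17, −17) these give 5x − 3y = −34 and 3x − 5y = 34.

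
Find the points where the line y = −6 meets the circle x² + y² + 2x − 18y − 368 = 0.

Substitute y = −6:
x² + 2x − 224 = 0
x = 14 or x = −16, giving (14, −6) and (−16, −6).

(−16, −6) and (14, −6)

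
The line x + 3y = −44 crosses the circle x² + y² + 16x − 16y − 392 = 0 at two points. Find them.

(−26, −6) and (−2, −14)

Express y = (−44 − x)/3 and substitute into the circle:
10x² + 280x + 520 = 0  ⟹  x² + 28x + 52 = 0
x = −2 or x = −26, giving (−2, −14) and (−26, −6).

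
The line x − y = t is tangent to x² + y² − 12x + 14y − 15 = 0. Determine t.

t = 13 ± 10√2

For a tangent, require d(centre, line) = r = 10.
|1·6 − 1·(−7) − t| / √2 = 10
|t − (13)| = 10√2.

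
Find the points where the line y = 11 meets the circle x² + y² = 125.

(−2, 11) and (2, 11)

Substitute y = 11:
x² − 4 = 0
x = 2 or x = −2, giving (2, 11) and (−2, 11).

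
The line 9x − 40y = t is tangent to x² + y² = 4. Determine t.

t = −82 or t = 82

Tangency holds when the distance from the centre (0, 0) to the line equals the radius 2:
|9·0 − 40·0 − t| / √1681 = 2
|t| = 2·41, so t = 82 or t = −82.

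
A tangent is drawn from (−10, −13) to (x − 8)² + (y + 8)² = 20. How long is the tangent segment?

The centre is (8, −8) and r = 2√5. The square of the distance from P to the centre is 324 + 25 = 349.
By the tangent–radius right angle, tangent length = √(|PO|² − r²) = √329.

√329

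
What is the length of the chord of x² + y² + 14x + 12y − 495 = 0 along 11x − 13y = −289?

2√290

The distance from (−7, −6) to the line is 290/√290, and r² = 580.
Half the chord is √(r² − d²) = √(290), so the full chord is 2√290.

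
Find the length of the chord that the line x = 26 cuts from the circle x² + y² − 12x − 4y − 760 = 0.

The line gives x = 26. Substituting into the circle:
y² − 4y − 396 = 0
y = 22 or y = −18, giving (26, 22) and (26, −18).
|(26, 22) − (26, −18)| = √((0)² + (40)²) = 40.

40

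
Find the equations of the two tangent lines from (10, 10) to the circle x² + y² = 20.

x − 2y = −10 and 2x − y = 10

Write the tangent as mx − y + (10 − m·(10)) = 0 and set its distance from the centre to 2√5:
[m·(−10) − (−10)]² = 20(m² + 1)
2m² − 5m + 2 = 0, so m = 1/2 or m = 2.
With m = 1/2: x − 2y = −10. With m = 2: 2x − y = 10.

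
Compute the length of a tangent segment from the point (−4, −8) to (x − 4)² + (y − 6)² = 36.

With centre O = (4, 6), |OP|² = 260 and r² = 36.
Power of the point: PT² = |PO|² − r² = 224, so PT = 4√14.

4√14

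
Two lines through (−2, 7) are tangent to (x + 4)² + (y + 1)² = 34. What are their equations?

3x − 5y = −41 and 5x + 3y = 11

A line y − (7) = m(x − (−2)) is tangent when its distance from (−4, −1) is √34:
(−2m − (−8))² = 34(m² + 1)
15m² + 16m − 15 = 0, so m = 3/5 or m = −5/3.
Through (−2, 7) these give 3x − 5y = −41 and 5x + 3y = 11.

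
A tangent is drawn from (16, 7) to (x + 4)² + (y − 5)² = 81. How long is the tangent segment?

√323

With centre O = (−4, 5), |OP|² = 404 and r² = 81.
Power of the point: PT² = |PO|² − r² = 323, so PT = √323.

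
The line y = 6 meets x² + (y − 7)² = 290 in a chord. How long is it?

Express y = 6 and substitute into the circle:
x² − 289 = 0
x = 17 or x = −17, giving (17, 6) and (−17, 6).
|(17, 6) − (−17, 6)| = √((34)² + (0)²) = 34.

34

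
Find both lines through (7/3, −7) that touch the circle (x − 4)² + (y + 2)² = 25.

y = −7 and 3x + 4y = −21

Write the tangent as mx − y + (−7 − m·(7/3)) = 0 and set its distance from the centre to 5:
(5/3m − (5))² = 25(m² + 1)
4m² + 3m = 0, so m = 0 or m = −3/4.
With m = 0: y = −7. With m = −3/4: 3x + 4y = −21.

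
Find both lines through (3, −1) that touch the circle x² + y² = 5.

Write the tangent as mx − y + (−1 − m·(3)) = 0 and set its distance from the centre to √5:
(−3m − (1))² = 5(m² + 1)
2m² + 3m − 2 = 0, so m = −2 or m = 1/2.
With m = −2: 2x + y = 5. With m = 1/2: x − 2y = 5.

2x + y = 5 and x − 2y = 5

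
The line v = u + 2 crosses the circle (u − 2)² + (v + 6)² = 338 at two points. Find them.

(−15, −13) and (9, 11)

Express v = u + 2 and substitute into the circle:
2u² + 12u − 270 = 0  ⟹  u² + 6u − 135 = 0
u = 9 or u = −15, giving (9, 11) and (−15, −13).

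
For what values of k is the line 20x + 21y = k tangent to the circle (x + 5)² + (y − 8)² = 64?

For a tangent, require d(centre, line) = r = 8.
|20·(−5) + 21·8 − k| / √841 = 8
|k − (68)| = 8·29, so k = 300 or k = −164.

k = −164 or k = 300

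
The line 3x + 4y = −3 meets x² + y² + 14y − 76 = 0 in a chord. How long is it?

Substitute y = (−3 − 3x)/4:
25x² − 150x − 1375 = 0  ⟹  x² − 6x − 55 = 0
x = 11 or x = −5, giving (11, −9) and (−5, 3).
|(11, −9) − (−5, 3)| = √((16)² + (−12)²) = 20.

20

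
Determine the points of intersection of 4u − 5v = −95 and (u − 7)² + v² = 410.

Substitute v = (95 + 4u)/5:
41u² + 410u = 0  ⟹  u² + 10u = 0
u = 0 or u = −10, giving (0, 19) and (−10, 11).

(−10, 11) and (0, 19)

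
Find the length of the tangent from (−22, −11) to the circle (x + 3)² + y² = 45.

The centre is (−3, 0) and r = 3√5. The square of the distance from P to the centre is 361 + 121 = 482.
By the tangent–radius right angle, tangent length = √(|PO|² − r²) = √437.

√437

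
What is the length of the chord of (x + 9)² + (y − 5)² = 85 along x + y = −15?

7√2

From the line, y = −x − 15. Substituting:
2x² + 58x + 396 = 0  ⟹  x² + 29x + 198 = 0
x = −11 or x = −18, giving (−11, −4) and (−18, 3).
|(−11, −4) − (−18, 3)| = √((7)² + (−7)²) = 7√2.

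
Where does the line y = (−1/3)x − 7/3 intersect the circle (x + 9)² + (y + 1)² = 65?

Substitute y = (−7 − x)/3:
10x² + 170x + 160 = 0  ⟹  x² + 17x + 16 = 0
x = −1 or x = −16, giving (−1, −2) and (−16, 3).

(−16, 3) and (−1, −2)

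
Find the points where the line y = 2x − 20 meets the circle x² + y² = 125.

(5, −10) and (11, 2)

From the line, y = 2x − 20. Substituting:
5x² − 80x + 275 = 0  ⟹  x² − 16x + 55 = 0
x = 11 or x = 5, giving (11, 2) and (5, −10).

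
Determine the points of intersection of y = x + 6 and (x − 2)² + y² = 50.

Express y = x + 6 and substitute into the circle:
2x² + 8x − 10 = 0  ⟹  x² + 4x − 5 = 0
x = 1 or x = −5, giving (1, 7) and (−5, 1).

(−5, 1) and (1, 7)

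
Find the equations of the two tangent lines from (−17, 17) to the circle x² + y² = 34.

Write the tangent as mx − y + (17 − m·(−17)) = 0 and set its distance from the centre to √34:
(17m − (−17))² = 34(m² + 1)
15m² + 34m + 15 = 0, so m = −3/5 or m = −5/3.
Through (−17, 17) these give 3x + 5y = 34 and 5x + 3y = −34.

3x + 5y = 34 and 5x + 3y = −34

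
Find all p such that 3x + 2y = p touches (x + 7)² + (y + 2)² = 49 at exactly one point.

Tangency holds when the distance from the centre (−7, −2) to the line equals the radius 7:
|3·(−7) + 2·(−2) − p| / √13 = 7
|p − (−25)| = 7√13.

p = −25 ± 7√13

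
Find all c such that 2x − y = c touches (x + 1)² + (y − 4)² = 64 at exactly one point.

Tangency holds when the distance from the centre (−1, 4) to the line equals the radius 8:
|2·(−1) − 1·4 − c| / √5 = 8
|c − (−6)| = 8√5.

c = −6 ± 8√5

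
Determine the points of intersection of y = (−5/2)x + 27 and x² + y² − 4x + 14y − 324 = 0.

(6, 12) and (18, −18)

Express y = (54 − 5x)/2 and substitute into the circle:
29x² − 696x + 3132 = 0  ⟹  x² − 24x + 108 = 0
x = 18 or x = 6, giving (18, −18) and (6, 12).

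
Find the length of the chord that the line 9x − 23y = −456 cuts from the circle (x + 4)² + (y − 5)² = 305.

The distance from (−4, 5) to the line is 305/√610, and r² = 305.
Chord = 2√(r² − d²) = 2·√(305/2) = √610.

√610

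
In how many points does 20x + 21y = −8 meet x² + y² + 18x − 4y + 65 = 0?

Substituting the line into the circle gives 841x² + 9938x + 29401 = 0.
Discriminant = (9938)² − 4·841·(29401) = −141120 < 0.
No real roots: the line does not meet the circle.

0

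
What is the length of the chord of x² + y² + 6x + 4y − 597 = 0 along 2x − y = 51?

2√5

Express y = 2x − 51 and substitute into the circle:
5x² − 190x + 1800 = 0  ⟹  x² − 38x + 360 = 0
x = 20 or x = 18, giving (20, −11) and (18, −15).
|(20, −11) − (18, −15)| = √((2)² + (4)²) = 2√5.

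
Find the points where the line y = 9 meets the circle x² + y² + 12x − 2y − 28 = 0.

(−7, 9) and (−5, 9)

From the line, y = 9. Substituting:
x² + 12x + 35 = 0
x = −5 or x = −7, giving (−5, 9) and (−7, 9).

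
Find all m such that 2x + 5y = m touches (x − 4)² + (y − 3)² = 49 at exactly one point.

For a tangent, require d(centre, line) = r = 7.
|2·4 + 5·3 − m| / √29 = 7
|m − (23)| = 7√29.

m = 23 ± 7√29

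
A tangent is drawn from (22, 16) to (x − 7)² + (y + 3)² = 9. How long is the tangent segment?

With centre O = (7, −3), |OP|² = 586 and r² = 9.
The tangent meets the radius at right angles, so tangent² = |PO|² − r² = 586 − 9 = 577.

√577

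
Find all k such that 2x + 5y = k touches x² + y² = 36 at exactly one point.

k = ±6√29

For a tangent, require d(centre, line) = r = 6.
|2·0 + 5·0 − k| / √29 = 6
|k| = 6√29.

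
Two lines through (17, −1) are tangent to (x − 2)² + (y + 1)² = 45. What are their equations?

Let a tangent through (17, −1) have slope m. Its distance from (2, −1) must equal 3√5:
(−15m − (0))² = 45(m² + 1)
4m² − 1 = 0, so m = −1/2 or m = 1/2.
Through (17, −1) these give x + 2y = 15 and x − 2y = 19.

x + 2y = 15 and x − 2y = 19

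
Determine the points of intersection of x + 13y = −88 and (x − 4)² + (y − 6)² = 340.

Substitute y = (−88 − x)/13:
170x² − 1020x − 27200 = 0  ⟹  x² − 6x − 160 = 0
x = 16 or x = −10, giving (16, −8) and (−10, −6).

(−10, −6) and (16, −8)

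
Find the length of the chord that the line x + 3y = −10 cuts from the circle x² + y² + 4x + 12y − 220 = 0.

10√10

Express y = (−10 − x)/3 and substitute into the circle:
10x² + 20x − 2240 = 0  ⟹  x² + 2x − 224 = 0
x = 14 or x = −16, giving (14, −8) and (−16, 2).
|(14, −8) − (−16, 2)| = √((30)² + (−10)²) = 10√10.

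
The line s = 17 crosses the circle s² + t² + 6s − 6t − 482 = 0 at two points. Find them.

The line gives s = 17. Substituting into the circle:
t² − 6t − 91 = 0
t = 13 or t = −7, giving (17, 13) and (17, −7).

(17, −7) and (17, 13)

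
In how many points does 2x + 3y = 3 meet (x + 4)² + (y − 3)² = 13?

Centre (−4, 3), r² = 13. Distance² from centre to line = (−2)²/13 = 4/13.
Since d² < r², the line cuts the circle twice.

2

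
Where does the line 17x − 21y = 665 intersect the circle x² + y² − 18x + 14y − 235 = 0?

Express y = (−665 + 17x)/21 and substitute into the circle:
730x² − 25550x + 143080 = 0  ⟹  x² − 35x + 196 = 0
x = 28 or x = 7, giving (28, −9) and (7, −26).

(7, −26) and (28, −9)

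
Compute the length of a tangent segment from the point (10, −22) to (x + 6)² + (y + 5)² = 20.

The centre is (−6, −5) and r = 2√5. The square of the distance from P to the centre is 256 + 289 = 545.
Power of the point: PT² = |PO|² − r² = 525, so PT = 5√21.

5√21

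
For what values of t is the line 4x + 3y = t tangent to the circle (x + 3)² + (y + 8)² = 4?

The line touches the circle iff its distance from (−3, −8) is 2:
|4·(−3) + 3·(−8) − t| / √25 = 2
|t − (−36)| = 2·5, so t = −26 or t = −46.

t = −46 or t = −26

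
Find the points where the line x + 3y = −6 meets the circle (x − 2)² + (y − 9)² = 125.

Substitute y = (−6 − x)/3:
10x² + 30x = 0  ⟹  x² + 3x = 0
x = 0 or x = −3, giving (0, −2) and (−3, −1).

(−3, −1) and (0, −2)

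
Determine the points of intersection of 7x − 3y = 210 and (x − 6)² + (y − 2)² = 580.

Express y = (−210 + 7x)/3 and substitute into the circle:
58x² − 3132x + 41760 = 0  ⟹  x² − 54x + 720 = 0
x = 30 or x = 24, giving (30, 0) and (24, −14).

(24, −14) and (30, 0)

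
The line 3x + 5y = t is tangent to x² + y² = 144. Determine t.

t = ±12√34

The line touches the circle iff its distance from (0, 0) is 12:
|3·0 + 5·0 − t| / √34 = 12
|t| = 12√34.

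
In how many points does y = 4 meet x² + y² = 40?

Centre (0, 0), r² = 40. Distance² from centre to line = (−4)² = 16.
Since d² < r², the line cuts the circle twice.

2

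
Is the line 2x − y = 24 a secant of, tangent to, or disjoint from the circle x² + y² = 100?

disjoint

Centre (0, 0), r² = 100. Distance² from centre to line = (−24)²/5 = 576/5.
Since d² > r², the line lies outside the circle.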